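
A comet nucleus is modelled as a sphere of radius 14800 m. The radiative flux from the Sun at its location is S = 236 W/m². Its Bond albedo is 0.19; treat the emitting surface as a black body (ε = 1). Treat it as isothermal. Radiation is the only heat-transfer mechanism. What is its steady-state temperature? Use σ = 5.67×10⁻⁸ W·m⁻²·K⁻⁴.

T ≈ 170 K

At equilibrium, absorbed power = emitted power.
Absorbing cross-section = πr² = 6.881×10⁸ m²; emitting surface = 4πr² = 2.753×10⁹ m² (ratio 4).
(1−a)S·A_cross = εσ·A_surf·T⁴  ⇒  T⁴ = (1−a)S/(4σ).
T⁴ = 0.810·236/(4·5.67×10⁻⁸) = 8.429×10⁸ K⁴.
T = (8.429×10⁸)^(1/4).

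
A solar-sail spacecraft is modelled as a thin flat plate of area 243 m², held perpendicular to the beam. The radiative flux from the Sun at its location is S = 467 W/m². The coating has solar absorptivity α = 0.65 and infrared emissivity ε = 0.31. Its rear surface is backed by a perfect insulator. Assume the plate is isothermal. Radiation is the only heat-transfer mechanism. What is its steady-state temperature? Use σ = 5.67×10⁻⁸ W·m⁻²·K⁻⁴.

At equilibrium, absorbed power = emitted power.
Absorbing cross-section = A = 243.0 m²; emitting surface = A = 243.0 m² (ratio 1).
αS·A_cross = εσ·A_surf·T⁴  ⇒  T⁴ = αS/(ε·1σ).
T⁴ = 0.650·467/(0.31·1·5.67×10⁻⁸) = 1.727×10¹⁰ K⁴.
T = (1.727×10¹⁰)^(1/4).

T ≈ 363 K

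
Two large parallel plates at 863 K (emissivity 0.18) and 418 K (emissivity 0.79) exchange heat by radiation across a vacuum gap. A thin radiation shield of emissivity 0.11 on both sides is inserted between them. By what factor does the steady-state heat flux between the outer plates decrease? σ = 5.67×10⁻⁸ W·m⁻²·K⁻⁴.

Without shield: q₀ = σΔ(T⁴)/(1/ε₁+1/ε₂−1) with denominator 5.821.
With shield the two gaps are in series; the resistances add: (1/ε₁+1/ε_s−1)+(1/ε_s+1/ε₂−1) = 13.65+9.357 = 23.00.
Heat-flux ratio q₀/q = 23.00/5.821.

factor ≈ 3.95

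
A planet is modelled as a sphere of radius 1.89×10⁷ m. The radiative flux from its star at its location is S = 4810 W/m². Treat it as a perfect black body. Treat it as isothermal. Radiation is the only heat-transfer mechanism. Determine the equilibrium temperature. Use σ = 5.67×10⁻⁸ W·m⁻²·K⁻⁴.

T ≈ 382 K

At equilibrium, absorbed power = emitted power.
Absorbing cross-section = πr² = 1.122×10¹⁵ m²; emitting surface = 4πr² = 4.489×10¹⁵ m² (ratio 4).
S·A_cross = εσ·A_surf·T⁴  ⇒  T⁴ = S/(4σ).
T⁴ = 1.00·4810/(4·5.67×10⁻⁸) = 2.121×10¹⁰ K⁴.
T = (2.121×10¹⁰)^(1/4).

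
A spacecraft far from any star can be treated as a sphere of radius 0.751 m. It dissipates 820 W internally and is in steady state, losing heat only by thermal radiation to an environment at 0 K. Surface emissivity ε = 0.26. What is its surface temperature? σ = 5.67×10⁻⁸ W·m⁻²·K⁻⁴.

T ≈ 298 K

Steady state: internal power = radiated power, P = εσA T⁴.
Radiating area A = 4πr² = 7.087 m².
T⁴ = P/(εσA) = 820/(0.26·5.67×10⁻⁸·7.087) = 7.848×10⁹ K⁴.
T = (7.848×10⁹)^(1/4).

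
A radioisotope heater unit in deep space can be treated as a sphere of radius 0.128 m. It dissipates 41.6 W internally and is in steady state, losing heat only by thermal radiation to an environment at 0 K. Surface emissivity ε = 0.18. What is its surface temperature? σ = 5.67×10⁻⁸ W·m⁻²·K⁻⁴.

T ≈ 375 K

Steady state: internal power = radiated power, P = εσA T⁴.
Radiating area A = 4πr² = 0.2059 m².
T⁴ = P/(εσA) = 41.6/(0.18·5.67×10⁻⁸·0.2059) = 1.980×10¹⁰ K⁴.
T = (1.980×10¹⁰)^(1/4).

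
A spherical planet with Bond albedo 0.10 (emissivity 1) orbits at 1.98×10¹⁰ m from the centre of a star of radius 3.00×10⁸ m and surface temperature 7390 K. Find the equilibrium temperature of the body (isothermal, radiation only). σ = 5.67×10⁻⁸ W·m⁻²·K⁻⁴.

T ≈ 626 K

The star's surface emits σT_*⁴; at distance d the flux is S = σT_*⁴(R_*/d)².
S = 5.67×10⁻⁸·(7390)⁴·(3.00×10⁸/1.98×10¹⁰)² = 38820 W/m².
For an isothermal sphere T⁴ = (1−a)S/(4σ) = 1.541×10¹¹ K⁴.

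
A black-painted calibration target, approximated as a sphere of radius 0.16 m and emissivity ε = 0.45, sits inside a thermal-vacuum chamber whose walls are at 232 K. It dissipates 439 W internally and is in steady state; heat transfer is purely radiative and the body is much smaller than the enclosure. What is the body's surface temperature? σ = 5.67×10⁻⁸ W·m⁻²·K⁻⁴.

For a small grey body in a large enclosure, net radiated power = εσA(T⁴ − T_w⁴).
Steady state: P = εσA(T⁴ − T_w⁴) with A = 4πr² = 0.3217 m².
T⁴ = P/(εσA) + T_w⁴ = 439/(0.45·5.67×10⁻⁸·0.3217) + (232)⁴
    = 5.348×10¹⁰ + 2.897×10⁹ = 5.638×10¹⁰ K⁴.

T ≈ 487 K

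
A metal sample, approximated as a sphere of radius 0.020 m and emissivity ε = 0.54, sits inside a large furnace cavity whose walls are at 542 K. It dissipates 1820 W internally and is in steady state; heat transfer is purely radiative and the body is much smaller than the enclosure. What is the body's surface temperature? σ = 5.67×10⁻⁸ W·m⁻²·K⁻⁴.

T ≈ 1860 K

For a small grey body in a large enclosure, net radiated power = εσA(T⁴ − T_w⁴).
Steady state: P = εσA(T⁴ − T_w⁴) with A = 4πr² = 0.005027 m².
T⁴ = P/(εσA) + T_w⁴ = 1820/(0.54·5.67×10⁻⁸·0.005027) + (542)⁴
    = 1.183×10¹³ + 8.630×10¹⁰ = 1.191×10¹³ K⁴.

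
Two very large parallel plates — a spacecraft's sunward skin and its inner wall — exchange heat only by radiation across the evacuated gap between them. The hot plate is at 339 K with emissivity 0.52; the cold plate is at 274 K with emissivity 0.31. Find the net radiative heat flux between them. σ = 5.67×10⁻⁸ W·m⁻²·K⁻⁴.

q ≈ 103 W/m²

For two infinite grey parallel plates, q = σ(T₁⁴ − T₂⁴)/(1/ε₁ + 1/ε₂ − 1).
T₁⁴ − T₂⁴ = 1.321×10¹⁰ − 5.636×10⁹ = 7.570×10⁹ K⁴.
1/ε₁ + 1/ε₂ − 1 = 1.923 + 3.226 − 1 = 4.149.
q = 5.67×10⁻⁸ × 7.570×10⁹ / 4.149.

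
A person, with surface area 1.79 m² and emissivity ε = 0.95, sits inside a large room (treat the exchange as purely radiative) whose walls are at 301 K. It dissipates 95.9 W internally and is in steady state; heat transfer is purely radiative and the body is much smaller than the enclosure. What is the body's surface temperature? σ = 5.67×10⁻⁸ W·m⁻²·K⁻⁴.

T ≈ 310 K

For a small grey body in a large enclosure, net radiated power = εσA(T⁴ − T_w⁴).
Steady state: P = εσA(T⁴ − T_w⁴) with A = 1.79 m².
T⁴ = P/(εσA) + T_w⁴ = 95.9/(0.95·5.67×10⁻⁸·1.790) + (301)⁴
    = 9.946×10⁸ + 8.209×10⁹ = 9.203×10⁹ K⁴.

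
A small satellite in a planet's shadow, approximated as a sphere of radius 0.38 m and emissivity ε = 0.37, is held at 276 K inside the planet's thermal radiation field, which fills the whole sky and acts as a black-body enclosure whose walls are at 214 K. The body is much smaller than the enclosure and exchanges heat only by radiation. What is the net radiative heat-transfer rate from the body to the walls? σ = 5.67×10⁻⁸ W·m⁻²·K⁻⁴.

For a small grey body in a large enclosure: P_net = εσA(T_body⁴ − T_wall⁴).
A = 4πr² = 1.815 m²; T_body⁴ − T_wall⁴ = 5.803×10⁹ − 2.097×10⁹ = 3.706×10⁹ K⁴.
|P_net| = 0.37·5.67×10⁻⁸·1.815·3.706×10⁹.

P_net ≈ 141 W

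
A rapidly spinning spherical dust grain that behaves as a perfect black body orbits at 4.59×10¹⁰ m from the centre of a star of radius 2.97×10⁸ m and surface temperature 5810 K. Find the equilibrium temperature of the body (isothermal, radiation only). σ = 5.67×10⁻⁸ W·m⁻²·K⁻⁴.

The star's surface emits σT_*⁴; at distance d the flux is S = σT_*⁴(R_*/d)².
S = 5.67×10⁻⁸·(5810)⁴·(2.97×10⁸/4.59×10¹⁰)² = 2705 W/m².
For an isothermal sphere T⁴ = (1−a)S/(4σ) = 1.193×10¹⁰ K⁴.

T ≈ 330 K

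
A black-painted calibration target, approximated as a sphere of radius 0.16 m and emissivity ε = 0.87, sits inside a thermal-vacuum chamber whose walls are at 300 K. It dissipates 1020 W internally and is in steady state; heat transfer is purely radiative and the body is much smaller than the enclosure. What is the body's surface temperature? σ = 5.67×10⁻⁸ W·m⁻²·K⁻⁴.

For a small grey body in a large enclosure, net radiated power = εσA(T⁴ − T_w⁴).
Steady state: P = εσA(T⁴ − T_w⁴) with A = 4πr² = 0.3217 m².
T⁴ = P/(εσA) + T_w⁴ = 1020/(0.87·5.67×10⁻⁸·0.3217) + (300)⁴
    = 6.428×10¹⁰ + 8.100×10⁹ = 7.238×10¹⁰ K⁴.

T ≈ 519 K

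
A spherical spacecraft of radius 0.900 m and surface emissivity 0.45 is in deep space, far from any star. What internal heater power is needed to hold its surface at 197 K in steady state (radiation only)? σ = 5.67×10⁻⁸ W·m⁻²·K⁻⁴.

P ≈ 391 W

P = εσ·4πr²·T⁴.
4πr² = 10.18 m²; T⁴ = 1.506×10⁹ K⁴.
P = 0.45·5.67×10⁻⁸·10.18·1.506×10⁹.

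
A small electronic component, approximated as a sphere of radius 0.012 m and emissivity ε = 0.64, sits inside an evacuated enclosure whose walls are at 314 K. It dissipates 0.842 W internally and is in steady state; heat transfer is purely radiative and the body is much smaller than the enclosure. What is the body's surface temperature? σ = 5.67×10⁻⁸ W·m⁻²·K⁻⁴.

For a small grey body in a large enclosure, net radiated power = εσA(T⁴ − T_w⁴).
Steady state: P = εσA(T⁴ − T_w⁴) with A = 4πr² = 0.001810 m².
T⁴ = P/(εσA) + T_w⁴ = 0.842/(0.64·5.67×10⁻⁸·0.001810) + (314)⁴
    = 1.282×10¹⁰ + 9.721×10⁹ = 2.254×10¹⁰ K⁴.

T ≈ 387 K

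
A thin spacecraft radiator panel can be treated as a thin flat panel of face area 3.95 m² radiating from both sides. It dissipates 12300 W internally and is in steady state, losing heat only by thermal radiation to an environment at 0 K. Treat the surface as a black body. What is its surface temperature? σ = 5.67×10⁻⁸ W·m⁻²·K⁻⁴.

Steady state: internal power = radiated power, P = εσA T⁴.
Radiating area A = 2·3.95 = 7.900 m².
T⁴ = P/(εσA) = 12300/(1.0·5.67×10⁻⁸·7.900) = 2.746×10¹⁰ K⁴.
T = (2.746×10¹⁰)^(1/4).

T ≈ 407 K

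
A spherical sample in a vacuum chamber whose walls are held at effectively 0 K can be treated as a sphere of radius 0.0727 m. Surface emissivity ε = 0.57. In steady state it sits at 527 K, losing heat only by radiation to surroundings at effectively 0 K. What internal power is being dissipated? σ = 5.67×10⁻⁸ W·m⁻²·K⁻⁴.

P ≈ 166 W

Steady state: P = εσA T⁴.
A = 4πr² = 0.06642 m²; T⁴ = (527)⁴ = 7.713×10¹⁰ K⁴.
P = 0.57 × 5.67×10⁻⁸ × 0.06642 × 7.713×10¹⁰.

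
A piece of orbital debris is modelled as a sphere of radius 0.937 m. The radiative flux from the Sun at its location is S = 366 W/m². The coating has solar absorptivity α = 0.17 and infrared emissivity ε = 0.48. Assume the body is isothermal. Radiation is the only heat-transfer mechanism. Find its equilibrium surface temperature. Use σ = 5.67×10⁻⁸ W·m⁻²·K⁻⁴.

At equilibrium, absorbed power = emitted power.
Absorbing cross-section = πr² = 2.758 m²; emitting surface = 4πr² = 11.03 m² (ratio 4).
αS·A_cross = εσ·A_surf·T⁴  ⇒  T⁴ = αS/(ε·4σ).
T⁴ = 0.170·366/(0.48·4·5.67×10⁻⁸) = 5.715×10⁸ K⁴.
T = (5.715×10⁸)^(1/4).

T ≈ 155 K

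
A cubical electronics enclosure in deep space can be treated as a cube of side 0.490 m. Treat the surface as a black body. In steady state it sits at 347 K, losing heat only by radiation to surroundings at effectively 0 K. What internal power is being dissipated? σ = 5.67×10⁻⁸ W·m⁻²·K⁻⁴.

P ≈ 1180 W

Steady state: P = εσA T⁴.
A = 6L² = 1.441 m²; T⁴ = (347)⁴ = 1.450×10¹⁰ K⁴.
P = 1.0 × 5.67×10⁻⁸ × 1.441 × 1.450×10¹⁰.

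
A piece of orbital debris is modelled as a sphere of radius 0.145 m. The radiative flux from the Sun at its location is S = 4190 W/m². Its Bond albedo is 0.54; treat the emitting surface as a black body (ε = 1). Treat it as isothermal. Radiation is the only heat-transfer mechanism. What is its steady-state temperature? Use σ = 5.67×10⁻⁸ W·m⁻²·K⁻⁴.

At equilibrium, absorbed power = emitted power.
Absorbing cross-section = πr² = 0.06605 m²; emitting surface = 4πr² = 0.2642 m² (ratio 4).
(1−a)S·A_cross = εσ·A_surf·T⁴  ⇒  T⁴ = (1−a)S/(4σ).
T⁴ = 0.460·4190/(4·5.67×10⁻⁸) = 8.498×10⁹ K⁴.
T = (8.498×10⁹)^(1/4).

T ≈ 304 K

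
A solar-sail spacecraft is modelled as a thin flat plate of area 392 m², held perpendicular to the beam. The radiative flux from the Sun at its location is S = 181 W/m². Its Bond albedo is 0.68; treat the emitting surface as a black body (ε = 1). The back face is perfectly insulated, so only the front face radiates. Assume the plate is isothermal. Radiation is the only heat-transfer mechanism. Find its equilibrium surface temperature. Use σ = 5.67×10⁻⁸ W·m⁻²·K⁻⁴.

T ≈ 179 K

At equilibrium, absorbed power = emitted power.
Absorbing cross-section = A = 392.0 m²; emitting surface = A = 392.0 m² (ratio 1).
(1−a)S·A_cross = εσ·A_surf·T⁴  ⇒  T⁴ = (1−a)S/(1σ).
T⁴ = 0.320·181/(1·5.67×10⁻⁸) = 1.022×10⁹ K⁴.
T = (1.022×10⁹)^(1/4).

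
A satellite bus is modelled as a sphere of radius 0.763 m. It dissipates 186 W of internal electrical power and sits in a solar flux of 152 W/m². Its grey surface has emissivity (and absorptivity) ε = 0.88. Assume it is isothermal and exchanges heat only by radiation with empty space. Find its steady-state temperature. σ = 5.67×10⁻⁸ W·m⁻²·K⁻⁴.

T ≈ 185 K

At steady state, absorbed solar power + internal power = radiated power.
Absorbed: α·S·A_cross = 0.88·152·1.829 = 244.6 W (cross-section πr²).
Total input = 244.6 + 186 = 430.6 W.
Radiated: εσ·A_surf·T⁴ with A_surf = 4πr² = 7.316 m².
T⁴ = 430.6/(0.88·5.67×10⁻⁸·7.316) = 1.180×10⁹ K⁴.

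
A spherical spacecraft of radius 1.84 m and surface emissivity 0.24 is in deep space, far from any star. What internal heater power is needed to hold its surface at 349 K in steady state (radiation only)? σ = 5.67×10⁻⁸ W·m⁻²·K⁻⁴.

P ≈ 8590 W

P = εσ·4πr²·T⁴.
4πr² = 42.54 m²; T⁴ = 1.484×10¹⁰ K⁴.
P = 0.24·5.67×10⁻⁸·42.54·1.484×10¹⁰.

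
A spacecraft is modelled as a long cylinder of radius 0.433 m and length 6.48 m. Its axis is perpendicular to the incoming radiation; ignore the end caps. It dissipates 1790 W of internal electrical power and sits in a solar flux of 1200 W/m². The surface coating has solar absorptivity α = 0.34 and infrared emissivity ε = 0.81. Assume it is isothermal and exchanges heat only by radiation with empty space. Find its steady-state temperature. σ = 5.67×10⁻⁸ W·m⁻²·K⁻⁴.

At steady state, absorbed solar power + internal power = radiated power.
Absorbed: α·S·A_cross = 0.34·1200·5.612 = 2290 W (cross-section 2rL).
Total input = 2290 + 1790 = 4080 W.
Radiated: εσ·A_surf·T⁴ with A_surf = 2πrL = 17.63 m².
T⁴ = 4080/(0.81·5.67×10⁻⁸·17.63) = 5.039×10⁹ K⁴.

T ≈ 266 K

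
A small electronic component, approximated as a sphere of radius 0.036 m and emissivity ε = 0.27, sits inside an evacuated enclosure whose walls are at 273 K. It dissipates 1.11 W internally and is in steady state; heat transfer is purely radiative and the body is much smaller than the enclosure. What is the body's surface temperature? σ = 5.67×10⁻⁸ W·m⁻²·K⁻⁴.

For a small grey body in a large enclosure, net radiated power = εσA(T⁴ − T_w⁴).
Steady state: P = εσA(T⁴ − T_w⁴) with A = 4πr² = 0.01629 m².
T⁴ = P/(εσA) + T_w⁴ = 1.11/(0.27·5.67×10⁻⁸·0.01629) + (273)⁴
    = 4.452×10⁹ + 5.555×10⁹ = 1.001×10¹⁰ K⁴.

T ≈ 316 K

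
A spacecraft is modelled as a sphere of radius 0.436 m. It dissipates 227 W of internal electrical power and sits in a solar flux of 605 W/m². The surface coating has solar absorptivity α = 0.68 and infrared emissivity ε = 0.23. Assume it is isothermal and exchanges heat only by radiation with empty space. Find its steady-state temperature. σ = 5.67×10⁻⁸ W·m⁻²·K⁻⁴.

At steady state, absorbed solar power + internal power = radiated power.
Absorbed: α·S·A_cross = 0.68·605·0.5972 = 245.7 W (cross-section πr²).
Total input = 245.7 + 227 = 472.7 W.
Radiated: εσ·A_surf·T⁴ with A_surf = 4πr² = 2.389 m².
T⁴ = 472.7/(0.23·5.67×10⁻⁸·2.389) = 1.517×10¹⁰ K⁴.

T ≈ 351 K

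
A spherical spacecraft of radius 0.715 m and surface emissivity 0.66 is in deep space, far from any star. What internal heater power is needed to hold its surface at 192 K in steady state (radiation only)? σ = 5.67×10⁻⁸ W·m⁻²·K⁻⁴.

P ≈ 327 W

P = εσ·4πr²·T⁴.
4πr² = 6.424 m²; T⁴ = 1.359×10⁹ K⁴.
P = 0.66·5.67×10⁻⁸·6.424·1.359×10⁹.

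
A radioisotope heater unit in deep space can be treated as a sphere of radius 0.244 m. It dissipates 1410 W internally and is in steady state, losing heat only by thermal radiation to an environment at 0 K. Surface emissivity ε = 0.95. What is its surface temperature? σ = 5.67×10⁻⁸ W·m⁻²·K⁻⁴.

Steady state: internal power = radiated power, P = εσA T⁴.
Radiating area A = 4πr² = 0.7482 m².
T⁴ = P/(εσA) = 1410/(0.95·5.67×10⁻⁸·0.7482) = 3.499×10¹⁰ K⁴.
T = (3.499×10¹⁰)^(1/4).

T ≈ 432 K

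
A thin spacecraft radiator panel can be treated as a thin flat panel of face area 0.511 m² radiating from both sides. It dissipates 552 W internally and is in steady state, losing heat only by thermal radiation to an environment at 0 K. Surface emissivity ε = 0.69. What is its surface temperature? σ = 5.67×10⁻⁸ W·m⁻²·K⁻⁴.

Steady state: internal power = radiated power, P = εσA T⁴.
Radiating area A = 2·0.511 = 1.022 m².
T⁴ = P/(εσA) = 552/(0.69·5.67×10⁻⁸·1.022) = 1.381×10¹⁰ K⁴.
T = (1.381×10¹⁰)^(1/4).

T ≈ 343 K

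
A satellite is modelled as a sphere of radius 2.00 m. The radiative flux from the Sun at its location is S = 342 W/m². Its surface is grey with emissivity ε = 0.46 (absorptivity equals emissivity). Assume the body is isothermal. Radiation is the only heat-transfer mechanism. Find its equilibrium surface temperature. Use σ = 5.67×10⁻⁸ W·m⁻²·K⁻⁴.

T ≈ 197 K

At equilibrium, absorbed power = emitted power.
Absorbing cross-section = πr² = 12.57 m²; emitting surface = 4πr² = 50.27 m² (ratio 4).
εS·A_cross = εσ·A_surf·T⁴  ⇒  T⁴ = S/(4σ)   (ε cancels).
T⁴ = 342/(4·5.67×10⁻⁸) = 1.508×10⁹ K⁴.
T = (1.508×10⁹)^(1/4).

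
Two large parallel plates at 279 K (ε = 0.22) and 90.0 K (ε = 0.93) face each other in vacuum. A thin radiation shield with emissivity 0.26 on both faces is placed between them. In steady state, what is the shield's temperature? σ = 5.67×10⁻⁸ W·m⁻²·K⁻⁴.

In steady state the net flux on the hot side equals that on the cold side.
σ(T₁⁴−T_s⁴)/D₁ = σ(T_s⁴−T₂⁴)/D₂, with D₁ = 1/ε₁+1/ε_s−1 = 7.392, D₂ = 1/ε_s+1/ε₂−1 = 3.921.
Solve for T_s⁴: T_s⁴ = (D₂·T₁⁴ + D₁·T₂⁴)/(D₁+D₂) = 2.143×10⁹ K⁴.

T_s ≈ 215 K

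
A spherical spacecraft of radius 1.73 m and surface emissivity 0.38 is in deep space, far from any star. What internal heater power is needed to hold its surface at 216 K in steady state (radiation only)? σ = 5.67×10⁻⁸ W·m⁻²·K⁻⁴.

P = εσ·4πr²·T⁴.
4πr² = 37.61 m²; T⁴ = 2.177×10⁹ K⁴.
P = 0.38·5.67×10⁻⁸·37.61·2.177×10⁹.

P ≈ 1760 W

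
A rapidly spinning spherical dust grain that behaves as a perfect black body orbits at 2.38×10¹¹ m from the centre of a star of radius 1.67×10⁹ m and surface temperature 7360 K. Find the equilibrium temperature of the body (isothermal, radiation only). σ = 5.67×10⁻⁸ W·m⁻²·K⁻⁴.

T ≈ 436 K

The star's surface emits σT_*⁴; at distance d the flux is S = σT_*⁴(R_*/d)².
S = 5.67×10⁻⁸·(7360)⁴·(1.67×10⁹/2.38×10¹¹)² = 8192 W/m².
For an isothermal sphere T⁴ = (1−a)S/(4σ) = 3.612×10¹⁰ K⁴.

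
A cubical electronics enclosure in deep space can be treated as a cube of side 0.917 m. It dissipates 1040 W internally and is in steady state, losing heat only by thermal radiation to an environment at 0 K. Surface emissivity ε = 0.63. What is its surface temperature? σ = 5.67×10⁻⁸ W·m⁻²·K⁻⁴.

T ≈ 276 K

Steady state: internal power = radiated power, P = εσA T⁴.
Radiating area A = 6L² = 5.045 m².
T⁴ = P/(εσA) = 1040/(0.63·5.67×10⁻⁸·5.045) = 5.771×10⁹ K⁴.
T = (5.771×10⁹)^(1/4).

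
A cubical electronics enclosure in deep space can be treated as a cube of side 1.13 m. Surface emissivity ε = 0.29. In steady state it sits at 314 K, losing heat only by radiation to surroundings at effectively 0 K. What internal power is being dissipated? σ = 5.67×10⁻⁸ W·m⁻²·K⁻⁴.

Steady state: P = εσA T⁴.
A = 6L² = 7.661 m²; T⁴ = (314)⁴ = 9.721×10⁹ K⁴.
P = 0.29 × 5.67×10⁻⁸ × 7.661 × 9.721×10⁹.

P ≈ 1220 W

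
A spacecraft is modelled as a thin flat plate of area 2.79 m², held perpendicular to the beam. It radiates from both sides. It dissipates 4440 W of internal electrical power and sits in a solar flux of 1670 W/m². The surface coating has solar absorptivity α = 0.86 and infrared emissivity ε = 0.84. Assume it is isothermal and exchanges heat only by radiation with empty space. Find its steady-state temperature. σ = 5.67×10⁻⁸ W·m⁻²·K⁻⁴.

At steady state, absorbed solar power + internal power = radiated power.
Absorbed: α·S·A_cross = 0.86·1670·2.790 = 4007 W (cross-section A).
Total input = 4007 + 4440 = 8447 W.
Radiated: εσ·A_surf·T⁴ with A_surf = 2A = 5.580 m².
T⁴ = 8447/(0.84·5.67×10⁻⁸·5.580) = 3.178×10¹⁰ K⁴.

T ≈ 422 K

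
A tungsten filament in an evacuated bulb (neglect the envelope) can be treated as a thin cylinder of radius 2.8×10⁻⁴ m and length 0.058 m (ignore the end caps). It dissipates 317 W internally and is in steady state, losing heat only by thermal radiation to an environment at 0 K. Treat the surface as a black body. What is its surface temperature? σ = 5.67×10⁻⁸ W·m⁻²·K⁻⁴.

Steady state: internal power = radiated power, P = εσA T⁴.
Radiating area A = 2πrL = 1.020×10⁻⁴ m².
T⁴ = P/(εσA) = 317/(1.0·5.67×10⁻⁸·1.020×10⁻⁴) = 5.479×10¹³ K⁴.
T = (5.479×10¹³)^(1/4).

T ≈ 2720 K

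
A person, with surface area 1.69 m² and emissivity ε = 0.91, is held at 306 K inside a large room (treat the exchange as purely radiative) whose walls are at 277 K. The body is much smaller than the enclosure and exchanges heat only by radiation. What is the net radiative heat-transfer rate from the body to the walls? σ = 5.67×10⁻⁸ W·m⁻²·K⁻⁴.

For a small grey body in a large enclosure: P_net = εσA(T_body⁴ − T_wall⁴).
A = 1.69 m²; T_body⁴ − T_wall⁴ = 8.768×10⁹ − 5.887×10⁹ = 2.880×10⁹ K⁴.
|P_net| = 0.91·5.67×10⁻⁸·1.690·2.880×10⁹.

P_net ≈ 251 W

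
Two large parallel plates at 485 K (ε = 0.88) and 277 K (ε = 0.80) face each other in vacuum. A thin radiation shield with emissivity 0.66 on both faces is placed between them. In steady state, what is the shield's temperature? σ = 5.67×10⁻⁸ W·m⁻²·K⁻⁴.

In steady state the net flux on the hot side equals that on the cold side.
σ(T₁⁴−T_s⁴)/D₁ = σ(T_s⁴−T₂⁴)/D₂, with D₁ = 1/ε₁+1/ε_s−1 = 1.652, D₂ = 1/ε_s+1/ε₂−1 = 1.765.
Solve for T_s⁴: T_s⁴ = (D₂·T₁⁴ + D₁·T₂⁴)/(D₁+D₂) = 3.143×10¹⁰ K⁴.

T_s ≈ 421 K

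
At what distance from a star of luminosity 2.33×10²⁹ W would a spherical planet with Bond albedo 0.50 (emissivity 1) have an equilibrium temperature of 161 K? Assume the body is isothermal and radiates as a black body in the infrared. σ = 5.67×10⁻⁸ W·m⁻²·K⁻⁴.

For an isothermal black-emitting sphere, (1−a)S·πr² = σ·4πr²·T⁴ ⇒ S = 4σT⁴/(1−a).
S = 4·5.67×10⁻⁸·(161)⁴/0.500 = 304.8 W/m².
Flux falls as S = L/(4πd²), so d = √(L/(4πS)) = √(2.33×10²⁹/(4π·304.8)).

d ≈ 7.80×10¹² m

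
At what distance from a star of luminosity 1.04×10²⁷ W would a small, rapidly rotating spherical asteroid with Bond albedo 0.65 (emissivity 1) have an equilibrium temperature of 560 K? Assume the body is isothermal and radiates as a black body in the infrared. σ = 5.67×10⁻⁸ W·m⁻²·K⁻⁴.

For an isothermal black-emitting sphere, (1−a)S·πr² = σ·4πr²·T⁴ ⇒ S = 4σT⁴/(1−a).
S = 4·5.67×10⁻⁸·(560)⁴/0.350 = 63730 W/m².
Flux falls as S = L/(4πd²), so d = √(L/(4πS)) = √(1.04×10²⁷/(4π·63730)).

d ≈ 3.60×10¹⁰ m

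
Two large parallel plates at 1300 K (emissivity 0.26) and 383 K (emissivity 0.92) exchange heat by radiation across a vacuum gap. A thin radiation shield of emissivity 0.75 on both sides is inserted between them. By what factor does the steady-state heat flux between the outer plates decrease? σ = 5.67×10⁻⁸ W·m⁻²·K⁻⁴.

Without shield: q₀ = σΔ(T⁴)/(1/ε₁+1/ε₂−1) with denominator 3.933.
With shield the two gaps are in series; the resistances add: (1/ε₁+1/ε_s−1)+(1/ε_s+1/ε₂−1) = 4.179+1.420 = 5.600.
Heat-flux ratio q₀/q = 5.600/3.933.

factor ≈ 1.42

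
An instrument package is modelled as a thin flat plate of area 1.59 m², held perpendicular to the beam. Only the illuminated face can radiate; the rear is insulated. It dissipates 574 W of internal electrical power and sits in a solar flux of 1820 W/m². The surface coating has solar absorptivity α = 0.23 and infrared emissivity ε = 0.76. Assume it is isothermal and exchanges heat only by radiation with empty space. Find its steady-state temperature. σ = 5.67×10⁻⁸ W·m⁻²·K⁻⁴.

T ≈ 367 K

At steady state, absorbed solar power + internal power = radiated power.
Absorbed: α·S·A_cross = 0.23·1820·1.590 = 665.6 W (cross-section A).
Total input = 665.6 + 574 = 1240 W.
Radiated: εσ·A_surf·T⁴ with A_surf = A = 1.590 m².
T⁴ = 1240/(0.76·5.67×10⁻⁸·1.590) = 1.809×10¹⁰ K⁴.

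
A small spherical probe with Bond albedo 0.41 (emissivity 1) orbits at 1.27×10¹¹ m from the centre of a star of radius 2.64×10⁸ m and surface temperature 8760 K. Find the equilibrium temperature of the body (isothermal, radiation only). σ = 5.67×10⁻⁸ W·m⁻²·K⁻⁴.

T ≈ 248 K

The star's surface emits σT_*⁴; at distance d the flux is S = σT_*⁴(R_*/d)².
S = 5.67×10⁻⁸·(8760)⁴·(2.64×10⁸/1.27×10¹¹)² = 1443 W/m².
For an isothermal sphere T⁴ = (1−a)S/(4σ) = 3.753×10⁹ K⁴.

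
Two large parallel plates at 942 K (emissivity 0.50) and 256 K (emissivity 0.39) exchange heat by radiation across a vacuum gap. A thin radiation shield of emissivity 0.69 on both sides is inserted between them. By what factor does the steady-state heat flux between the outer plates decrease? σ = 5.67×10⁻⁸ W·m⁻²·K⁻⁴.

Without shield: q₀ = σΔ(T⁴)/(1/ε₁+1/ε₂−1) with denominator 3.564.
With shield the two gaps are in series; the resistances add: (1/ε₁+1/ε_s−1)+(1/ε_s+1/ε₂−1) = 2.449+3.013 = 5.463.
Heat-flux ratio q₀/q = 5.463/3.564.

factor ≈ 1.53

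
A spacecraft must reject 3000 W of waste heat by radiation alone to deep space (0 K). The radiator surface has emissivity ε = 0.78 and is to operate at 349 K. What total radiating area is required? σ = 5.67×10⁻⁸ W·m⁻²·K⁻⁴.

P = εσA T⁴ ⇒ A = P/(εσT⁴).
T⁴ = 1.484×10¹⁰ K⁴.
A = 3000/(0.78 × 5.67×10⁻⁸ × 1.484×10¹⁰).

A ≈ 4.57 m²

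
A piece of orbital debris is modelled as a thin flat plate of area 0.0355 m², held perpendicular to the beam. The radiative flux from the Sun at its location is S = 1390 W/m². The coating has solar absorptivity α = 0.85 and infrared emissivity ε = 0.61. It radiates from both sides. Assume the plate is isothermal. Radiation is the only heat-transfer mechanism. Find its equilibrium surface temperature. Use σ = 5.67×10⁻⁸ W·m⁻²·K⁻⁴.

At equilibrium, absorbed power = emitted power.
Absorbing cross-section = A = 0.03550 m²; emitting surface = 2A = 0.07100 m² (ratio 2).
αS·A_cross = εσ·A_surf·T⁴  ⇒  T⁴ = αS/(ε·2σ).
T⁴ = 0.850·1390/(0.61·2·5.67×10⁻⁸) = 1.708×10¹⁰ K⁴.
T = (1.708×10¹⁰)^(1/4).

T ≈ 362 K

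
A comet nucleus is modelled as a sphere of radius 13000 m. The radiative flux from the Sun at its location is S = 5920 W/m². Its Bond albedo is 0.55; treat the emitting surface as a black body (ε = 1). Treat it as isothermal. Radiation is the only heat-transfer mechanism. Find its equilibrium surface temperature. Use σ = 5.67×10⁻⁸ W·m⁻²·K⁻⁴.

T ≈ 329 K

At equilibrium, absorbed power = emitted power.
Absorbing cross-section = πr² = 5.309×10⁸ m²; emitting surface = 4πr² = 2.124×10⁹ m² (ratio 4).
(1−a)S·A_cross = εσ·A_surf·T⁴  ⇒  T⁴ = (1−a)S/(4σ).
T⁴ = 0.450·5920/(4·5.67×10⁻⁸) = 1.175×10¹⁰ K⁴.
T = (1.175×10¹⁰)^(1/4).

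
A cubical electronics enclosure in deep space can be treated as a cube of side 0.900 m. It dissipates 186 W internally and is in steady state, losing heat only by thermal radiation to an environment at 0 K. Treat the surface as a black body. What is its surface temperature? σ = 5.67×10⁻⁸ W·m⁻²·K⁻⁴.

Steady state: internal power = radiated power, P = εσA T⁴.
Radiating area A = 6L² = 4.860 m².
T⁴ = P/(εσA) = 186/(1.0·5.67×10⁻⁸·4.860) = 6.750×10⁸ K⁴.
T = (6.750×10⁸)^(1/4).

T ≈ 161 K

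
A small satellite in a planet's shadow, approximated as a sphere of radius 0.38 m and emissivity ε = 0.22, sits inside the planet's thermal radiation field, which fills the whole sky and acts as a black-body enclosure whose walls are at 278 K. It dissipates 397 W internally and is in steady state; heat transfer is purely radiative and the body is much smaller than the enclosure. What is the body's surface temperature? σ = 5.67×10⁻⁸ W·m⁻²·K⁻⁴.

For a small grey body in a large enclosure, net radiated power = εσA(T⁴ − T_w⁴).
Steady state: P = εσA(T⁴ − T_w⁴) with A = 4πr² = 1.815 m².
T⁴ = P/(εσA) + T_w⁴ = 397/(0.22·5.67×10⁻⁸·1.815) + (278)⁴
    = 1.754×10¹⁰ + 5.973×10⁹ = 2.351×10¹⁰ K⁴.

T ≈ 392 K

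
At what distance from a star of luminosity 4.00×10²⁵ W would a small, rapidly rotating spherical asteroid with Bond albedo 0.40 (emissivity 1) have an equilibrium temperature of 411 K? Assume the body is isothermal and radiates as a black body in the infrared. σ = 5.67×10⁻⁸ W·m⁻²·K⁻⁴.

d ≈ 1.72×10¹⁰ m

For an isothermal black-emitting sphere, (1−a)S·πr² = σ·4πr²·T⁴ ⇒ S = 4σT⁴/(1−a).
S = 4·5.67×10⁻⁸·(411)⁴/0.600 = 10790 W/m².
Flux falls as S = L/(4πd²), so d = √(L/(4πS)) = √(4.00×10²⁵/(4π·10790)).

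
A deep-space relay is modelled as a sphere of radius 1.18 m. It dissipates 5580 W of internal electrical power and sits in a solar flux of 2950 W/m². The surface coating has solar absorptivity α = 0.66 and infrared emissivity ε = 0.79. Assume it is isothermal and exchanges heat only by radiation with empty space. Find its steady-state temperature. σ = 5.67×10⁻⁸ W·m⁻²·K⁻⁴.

T ≈ 366 K

At steady state, absorbed solar power + internal power = radiated power.
Absorbed: α·S·A_cross = 0.66·2950·4.374 = 8517 W (cross-section πr²).
Total input = 8517 + 5580 = 14100 W.
Radiated: εσ·A_surf·T⁴ with A_surf = 4πr² = 17.50 m².
T⁴ = 14100/(0.79·5.67×10⁻⁸·17.50) = 1.799×10¹⁰ K⁴.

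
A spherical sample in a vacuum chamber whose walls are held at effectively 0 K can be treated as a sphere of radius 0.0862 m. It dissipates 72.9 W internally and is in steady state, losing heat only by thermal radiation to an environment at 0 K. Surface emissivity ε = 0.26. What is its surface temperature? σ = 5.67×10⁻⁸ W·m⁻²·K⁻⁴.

Steady state: internal power = radiated power, P = εσA T⁴.
Radiating area A = 4πr² = 0.09337 m².
T⁴ = P/(εσA) = 72.9/(0.26·5.67×10⁻⁸·0.09337) = 5.296×10¹⁰ K⁴.
T = (5.296×10¹⁰)^(1/4).

T ≈ 480 K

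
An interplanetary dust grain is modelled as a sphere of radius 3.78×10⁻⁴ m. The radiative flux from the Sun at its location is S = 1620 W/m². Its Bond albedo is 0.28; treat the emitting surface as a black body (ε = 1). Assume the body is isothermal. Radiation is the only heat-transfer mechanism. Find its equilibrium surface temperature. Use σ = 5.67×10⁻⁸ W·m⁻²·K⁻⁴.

T ≈ 268 K

At equilibrium, absorbed power = emitted power.
Absorbing cross-section = πr² = 4.489×10⁻⁷ m²; emitting surface = 4πr² = 1.796×10⁻⁶ m² (ratio 4).
(1−a)S·A_cross = εσ·A_surf·T⁴  ⇒  T⁴ = (1−a)S/(4σ).
T⁴ = 0.720·1620/(4·5.67×10⁻⁸) = 5.143×10⁹ K⁴.
T = (5.143×10⁹)^(1/4).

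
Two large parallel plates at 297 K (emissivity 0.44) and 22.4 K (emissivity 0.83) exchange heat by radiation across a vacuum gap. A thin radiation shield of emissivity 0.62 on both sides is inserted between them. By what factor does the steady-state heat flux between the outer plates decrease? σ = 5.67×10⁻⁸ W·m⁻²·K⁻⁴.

Without shield: q₀ = σΔ(T⁴)/(1/ε₁+1/ε₂−1) with denominator 2.478.
With shield the two gaps are in series; the resistances add: (1/ε₁+1/ε_s−1)+(1/ε_s+1/ε₂−1) = 2.886+1.818 = 4.703.
Heat-flux ratio q₀/q = 4.703/2.478.

factor ≈ 1.90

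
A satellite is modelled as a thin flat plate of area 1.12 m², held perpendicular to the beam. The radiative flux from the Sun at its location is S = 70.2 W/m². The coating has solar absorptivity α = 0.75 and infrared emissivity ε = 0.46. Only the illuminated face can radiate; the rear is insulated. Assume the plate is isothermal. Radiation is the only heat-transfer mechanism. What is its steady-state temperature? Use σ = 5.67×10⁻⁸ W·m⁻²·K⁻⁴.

At equilibrium, absorbed power = emitted power.
Absorbing cross-section = A = 1.120 m²; emitting surface = A = 1.120 m² (ratio 1).
αS·A_cross = εσ·A_surf·T⁴  ⇒  T⁴ = αS/(ε·1σ).
T⁴ = 0.750·70.2/(0.46·1·5.67×10⁻⁸) = 2.019×10⁹ K⁴.
T = (2.019×10⁹)^(1/4).

T ≈ 212 K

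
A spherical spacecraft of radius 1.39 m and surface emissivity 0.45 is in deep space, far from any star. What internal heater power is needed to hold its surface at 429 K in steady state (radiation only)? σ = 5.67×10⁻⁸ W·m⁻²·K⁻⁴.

P = εσ·4πr²·T⁴.
4πr² = 24.28 m²; T⁴ = 3.387×10¹⁰ K⁴.
P = 0.45·5.67×10⁻⁸·24.28·3.387×10¹⁰.

P ≈ 21000 W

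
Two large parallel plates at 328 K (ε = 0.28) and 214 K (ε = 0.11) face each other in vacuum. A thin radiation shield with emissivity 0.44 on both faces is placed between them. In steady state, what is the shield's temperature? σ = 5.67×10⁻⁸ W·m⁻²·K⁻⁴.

In steady state the net flux on the hot side equals that on the cold side.
σ(T₁⁴−T_s⁴)/D₁ = σ(T_s⁴−T₂⁴)/D₂, with D₁ = 1/ε₁+1/ε_s−1 = 4.844, D₂ = 1/ε_s+1/ε₂−1 = 10.36.
Solve for T_s⁴: T_s⁴ = (D₂·T₁⁴ + D₁·T₂⁴)/(D₁+D₂) = 8.556×10⁹ K⁴.

T_s ≈ 304 K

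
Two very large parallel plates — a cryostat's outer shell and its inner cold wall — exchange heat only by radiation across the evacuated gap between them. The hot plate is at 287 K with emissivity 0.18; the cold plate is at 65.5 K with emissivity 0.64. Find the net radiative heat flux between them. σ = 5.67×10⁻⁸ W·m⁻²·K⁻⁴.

q ≈ 62.7 W/m²

For two infinite grey parallel plates, q = σ(T₁⁴ − T₂⁴)/(1/ε₁ + 1/ε₂ − 1).
T₁⁴ − T₂⁴ = 6.785×10⁹ − 1.841×10⁷ = 6.766×10⁹ K⁴.
1/ε₁ + 1/ε₂ − 1 = 5.556 + 1.562 − 1 = 6.118.
q = 5.67×10⁻⁸ × 6.766×10⁹ / 6.118.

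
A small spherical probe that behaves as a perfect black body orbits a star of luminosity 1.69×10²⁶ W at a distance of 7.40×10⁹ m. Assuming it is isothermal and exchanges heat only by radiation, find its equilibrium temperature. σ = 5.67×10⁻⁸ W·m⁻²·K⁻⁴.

First find the stellar flux at distance d: S = L/(4πd²) = 1.69×10²⁶/(4π·(7.40×10⁹)²) = 2.456×10⁵ W/m².
For an isothermal sphere, absorbed (1−a)S·πr² = emitted σ·4πr²·T⁴, so T⁴ = (1−a)S/(4σ).
T⁴ = 1.00·2.456×10⁵/(4·5.67×10⁻⁸) = 1.083×10¹² K⁴.

T ≈ 1020 K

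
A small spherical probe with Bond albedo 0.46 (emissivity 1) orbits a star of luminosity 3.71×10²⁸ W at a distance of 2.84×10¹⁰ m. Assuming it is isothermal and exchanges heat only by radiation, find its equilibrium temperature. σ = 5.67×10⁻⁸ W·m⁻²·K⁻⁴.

First find the stellar flux at distance d: S = L/(4πd²) = 3.71×10²⁸/(4π·(2.84×10¹⁰)²) = 3.660×10⁶ W/m².
For an isothermal sphere, absorbed (1−a)S·πr² = emitted σ·4πr²·T⁴, so T⁴ = (1−a)S/(4σ).
T⁴ = 0.540·3.660×10⁶/(4·5.67×10⁻⁸) = 8.715×10¹² K⁴.

T ≈ 1720 K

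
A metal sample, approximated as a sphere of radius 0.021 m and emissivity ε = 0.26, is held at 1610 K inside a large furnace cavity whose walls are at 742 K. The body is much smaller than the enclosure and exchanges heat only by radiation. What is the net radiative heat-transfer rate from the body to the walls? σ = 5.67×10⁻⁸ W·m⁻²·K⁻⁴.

For a small grey body in a large enclosure: P_net = εσA(T_body⁴ − T_wall⁴).
A = 4πr² = 0.005542 m²; T_body⁴ − T_wall⁴ = 6.719×10¹² − 3.031×10¹¹ = 6.416×10¹² K⁴.
|P_net| = 0.26·5.67×10⁻⁸·0.005542·6.416×10¹².

P_net ≈ 524 W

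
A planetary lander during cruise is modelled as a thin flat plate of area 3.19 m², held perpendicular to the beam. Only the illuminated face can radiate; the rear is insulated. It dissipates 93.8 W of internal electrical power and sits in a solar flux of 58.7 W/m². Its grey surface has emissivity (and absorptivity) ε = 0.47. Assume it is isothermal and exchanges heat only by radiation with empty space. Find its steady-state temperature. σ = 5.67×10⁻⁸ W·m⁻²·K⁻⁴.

T ≈ 215 K

At steady state, absorbed solar power + internal power = radiated power.
Absorbed: α·S·A_cross = 0.47·58.7·3.190 = 88.01 W (cross-section A).
Total input = 88.01 + 93.8 = 181.8 W.
Radiated: εσ·A_surf·T⁴ with A_surf = A = 3.190 m².
T⁴ = 181.8/(0.47·5.67×10⁻⁸·3.190) = 2.139×10⁹ K⁴.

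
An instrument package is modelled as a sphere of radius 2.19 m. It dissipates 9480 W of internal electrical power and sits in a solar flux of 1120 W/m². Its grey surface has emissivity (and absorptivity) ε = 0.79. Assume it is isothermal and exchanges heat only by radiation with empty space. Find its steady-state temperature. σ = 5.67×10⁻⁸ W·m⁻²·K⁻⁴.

At steady state, absorbed solar power + internal power = radiated power.
Absorbed: α·S·A_cross = 0.79·1120·15.07 = 13330 W (cross-section πr²).
Total input = 13330 + 9480 = 22810 W.
Radiated: εσ·A_surf·T⁴ with A_surf = 4πr² = 60.27 m².
T⁴ = 22810/(0.79·5.67×10⁻⁸·60.27) = 8.450×10⁹ K⁴.

T ≈ 303 K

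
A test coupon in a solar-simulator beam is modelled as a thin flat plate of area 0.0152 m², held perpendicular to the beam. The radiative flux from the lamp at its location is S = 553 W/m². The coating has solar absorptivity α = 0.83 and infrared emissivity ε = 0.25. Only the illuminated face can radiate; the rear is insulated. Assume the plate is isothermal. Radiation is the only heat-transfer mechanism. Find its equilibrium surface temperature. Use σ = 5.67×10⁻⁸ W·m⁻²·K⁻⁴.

T ≈ 424 K

At equilibrium, absorbed power = emitted power.
Absorbing cross-section = A = 0.01520 m²; emitting surface = A = 0.01520 m² (ratio 1).
αS·A_cross = εσ·A_surf·T⁴  ⇒  T⁴ = αS/(ε·1σ).
T⁴ = 0.830·553/(0.25·1·5.67×10⁻⁸) = 3.238×10¹⁰ K⁴.
T = (3.238×10¹⁰)^(1/4).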